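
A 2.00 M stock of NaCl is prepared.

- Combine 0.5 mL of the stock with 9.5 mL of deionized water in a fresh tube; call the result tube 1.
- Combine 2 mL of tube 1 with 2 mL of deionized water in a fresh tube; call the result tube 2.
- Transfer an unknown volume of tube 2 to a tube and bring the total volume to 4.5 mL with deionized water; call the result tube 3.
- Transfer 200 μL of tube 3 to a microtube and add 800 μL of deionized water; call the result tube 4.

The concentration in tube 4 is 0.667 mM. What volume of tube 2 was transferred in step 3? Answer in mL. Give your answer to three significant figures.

Step 1: 0.5 mL + 9.5 mL = 10 mL total → factor 10/0.5 = 20
Step 2: 2 mL + 2 mL = 4 mL total → factor 4/2 = 2
Step 3: v brought to 4.5 mL → factor = 4.5 mL/v
Step 4: 200 μL + 800 μL = 1000 μL total → factor 1000/200 = 5
Product of known-step factors = 200
Overall factor = 2.00 M / (0.667 mM) = 2998.5
Step-3 factor = 2998.5 / 200 = 14.993
v = 4.5 mL / 14.993 = 0.300 mL

0.300 mL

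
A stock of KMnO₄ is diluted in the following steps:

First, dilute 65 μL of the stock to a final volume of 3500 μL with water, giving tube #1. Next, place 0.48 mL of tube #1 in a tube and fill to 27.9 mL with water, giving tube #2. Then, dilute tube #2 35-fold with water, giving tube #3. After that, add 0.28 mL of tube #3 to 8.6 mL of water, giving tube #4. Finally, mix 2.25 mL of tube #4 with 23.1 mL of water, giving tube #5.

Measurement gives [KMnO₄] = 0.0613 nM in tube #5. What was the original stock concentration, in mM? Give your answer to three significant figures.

Step 1: 65 μL brought to 3500 μL → factor 3500/65 = 53.846
Step 2: 0.48 mL brought to 27.9 mL → factor 27.9/0.48 = 58.125
Step 3: 35-fold → factor 35
Step 4: 0.28 mL + 8.6 mL = 8.88 mL total → factor 8.88/0.28 = 31.714
Step 5: 2.25 mL + 23.1 mL = 25.35 mL total → factor 25.35/2.25 = 11.267
Overall dilution factor = 53.846 × 58.125 × 35 × 31.714 × 11.267 = 3.9141 × 10^7
Stock = 0.0613 nM × 3.9141 × 10^7 = 2.399 × 10^6 nM = 2.40 mM

2.40 mM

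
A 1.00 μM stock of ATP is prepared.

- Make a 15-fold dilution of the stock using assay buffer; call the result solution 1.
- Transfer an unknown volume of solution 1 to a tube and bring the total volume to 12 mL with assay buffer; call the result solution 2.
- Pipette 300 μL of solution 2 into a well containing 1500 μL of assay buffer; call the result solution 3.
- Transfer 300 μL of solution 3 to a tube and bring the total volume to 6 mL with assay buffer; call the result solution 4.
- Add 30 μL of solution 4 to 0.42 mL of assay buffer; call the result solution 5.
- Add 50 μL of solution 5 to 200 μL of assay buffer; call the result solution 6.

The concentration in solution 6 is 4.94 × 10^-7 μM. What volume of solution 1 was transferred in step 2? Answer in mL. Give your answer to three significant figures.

0.800 mL

Step 1: 15-fold → factor 15
Step 2: v brought to 12 mL → factor = 12 mL/v
Step 3: 300 μL + 1500 μL = 1800 μL total → factor 1800/300 = 6
Step 4: 300 μL brought to 6 mL → factor 6000/300 = 20
Step 5: 30 μL + 0.42 mL = 450 μL total → factor 450/30 = 15
Step 6: 50 μL + 200 μL = 250 μL total → factor 250/50 = 5
Product of known-step factors = 1.35 × 10^5
Overall factor = 1.00 μM / (4.94 × 10^-7 μM) = 2.0243 × 10^6
Step-2 factor = 2.0243 × 10^6 / 1.35 × 10^5 = 14.995
v = 12 mL / 14.995 = 0.800 mL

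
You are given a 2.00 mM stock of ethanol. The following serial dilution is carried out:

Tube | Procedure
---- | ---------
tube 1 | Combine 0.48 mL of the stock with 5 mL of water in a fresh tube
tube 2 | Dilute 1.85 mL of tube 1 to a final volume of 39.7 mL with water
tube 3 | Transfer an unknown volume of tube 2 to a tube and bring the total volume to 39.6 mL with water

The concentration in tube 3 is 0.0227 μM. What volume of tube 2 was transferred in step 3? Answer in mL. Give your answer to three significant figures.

Step 1: 0.48 mL + 5 mL = 5.48 mL total → factor 5.48/0.48 = 11.417
Step 2: 1.85 mL brought to 39.7 mL → factor 39.7/1.85 = 21.459
Step 3: v brought to 39.6 mL → factor = 39.6 mL/v
Product of known-step factors = 245
Overall factor = 2.00 mM / (0.0227 μM) = 88106
Step-3 factor = 88106 / 245 = 359.62
v = 39.6 mL / 359.62 = 0.110 mL

0.110 mL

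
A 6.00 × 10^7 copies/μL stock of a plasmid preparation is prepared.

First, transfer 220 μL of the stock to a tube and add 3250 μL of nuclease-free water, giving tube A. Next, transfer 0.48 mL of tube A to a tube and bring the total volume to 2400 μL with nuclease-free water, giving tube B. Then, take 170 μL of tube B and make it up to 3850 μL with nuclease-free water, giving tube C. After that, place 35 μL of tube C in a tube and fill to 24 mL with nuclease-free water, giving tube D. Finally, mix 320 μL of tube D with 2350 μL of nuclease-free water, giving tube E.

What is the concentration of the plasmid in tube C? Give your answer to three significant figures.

Step 1: 220 μL + 3250 μL = 3470 μL total → factor 3470/220 = 15.773
Step 2: 0.48 mL brought to 2400 μL → factor 2.4/0.48 = 5
Step 3: 170 μL brought to 3850 μL → factor 3850/170 = 22.647
Dilution factor through tube C = 15.773 × 5 × 22.647 = 1786
[tube C] = 6.00 × 10^7 copies/μL / 1786 = 3.36 × 10^4 copies/μL

3.36 × 10^4 copies/μL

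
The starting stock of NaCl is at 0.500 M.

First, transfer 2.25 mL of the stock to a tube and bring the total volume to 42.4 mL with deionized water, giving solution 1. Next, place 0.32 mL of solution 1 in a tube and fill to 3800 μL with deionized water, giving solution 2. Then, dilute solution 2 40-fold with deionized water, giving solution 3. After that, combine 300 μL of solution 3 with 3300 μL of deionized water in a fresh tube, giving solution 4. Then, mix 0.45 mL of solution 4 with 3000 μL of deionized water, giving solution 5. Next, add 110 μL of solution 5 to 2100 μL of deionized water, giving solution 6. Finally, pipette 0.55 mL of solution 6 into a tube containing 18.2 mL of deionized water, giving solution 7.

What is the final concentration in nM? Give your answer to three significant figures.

Step 1: 2.25 mL brought to 42.4 mL → factor 42.4/2.25 = 18.844
Step 2: 0.32 mL brought to 3800 μL → factor 3.8/0.32 = 11.875
Step 3: 40-fold → factor 40
Step 4: 300 μL + 3300 μL = 3600 μL total → factor 3600/300 = 12
Step 5: 0.45 mL + 3000 μL = 3.45 mL total → factor 3.45/0.45 = 7.6667
Step 6: 110 μL + 2100 μL = 2210 μL total → factor 2210/110 = 20.091
Step 7: 0.55 mL + 18.2 mL = 18.75 mL total → factor 18.75/0.55 = 34.091
Overall dilution factor = 18.844 × 11.875 × 40 × 12 × 7.6667 × 20.091 × 34.091 = 5.6403 × 10^8
Final = 0.500 M / 5.6403 × 10^8 = 8.865 × 10^-10 M = 0.886 nM

0.886 nM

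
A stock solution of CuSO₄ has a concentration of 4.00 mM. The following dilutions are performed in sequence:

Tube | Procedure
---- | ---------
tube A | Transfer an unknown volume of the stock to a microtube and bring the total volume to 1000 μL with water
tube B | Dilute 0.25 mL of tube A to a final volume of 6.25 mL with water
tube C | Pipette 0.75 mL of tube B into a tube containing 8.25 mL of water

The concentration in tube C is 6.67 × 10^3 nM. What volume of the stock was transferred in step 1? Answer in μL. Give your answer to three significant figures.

Step 1: v brought to 1000 μL → factor = 1000 μL/v
Step 2: 0.25 mL brought to 6.25 mL → factor 6.25/0.25 = 25
Step 3: 0.75 mL + 8.25 mL = 9 mL total → factor 9/0.75 = 12
Product of known-step factors = 300
Overall factor = 4.00 mM / (6.67 × 10^3 nM) = 599.7
Step-1 factor = 599.7 / 300 = 1.999
v = 1000 μL / 1.999 = 500 μL

500 μL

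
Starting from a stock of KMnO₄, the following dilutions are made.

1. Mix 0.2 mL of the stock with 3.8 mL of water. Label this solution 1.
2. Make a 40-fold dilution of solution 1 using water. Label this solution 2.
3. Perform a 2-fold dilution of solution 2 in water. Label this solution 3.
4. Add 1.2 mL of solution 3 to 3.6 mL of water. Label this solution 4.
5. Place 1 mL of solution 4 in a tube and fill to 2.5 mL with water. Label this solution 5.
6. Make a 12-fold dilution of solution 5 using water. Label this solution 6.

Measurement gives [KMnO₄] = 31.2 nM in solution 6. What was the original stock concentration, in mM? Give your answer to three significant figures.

Step 1: 0.2 mL + 3.8 mL = 4 mL total → factor 4/0.2 = 20
Step 2: 40-fold → factor 40
Step 3: 2-fold → factor 2
Step 4: 1.2 mL + 3.6 mL = 4.8 mL total → factor 4.8/1.2 = 4
Step 5: 1 mL brought to 2.5 mL → factor 2.5/1 = 2.5
Step 6: 12-fold → factor 12
Overall dilution factor = 20 × 40 × 2 × 4 × 2.5 × 12 = 1.92 × 10^5
Stock = 31.2 nM × 1.92 × 10^5 = 5.990 × 10^6 nM = 5.99 mM

5.99 mM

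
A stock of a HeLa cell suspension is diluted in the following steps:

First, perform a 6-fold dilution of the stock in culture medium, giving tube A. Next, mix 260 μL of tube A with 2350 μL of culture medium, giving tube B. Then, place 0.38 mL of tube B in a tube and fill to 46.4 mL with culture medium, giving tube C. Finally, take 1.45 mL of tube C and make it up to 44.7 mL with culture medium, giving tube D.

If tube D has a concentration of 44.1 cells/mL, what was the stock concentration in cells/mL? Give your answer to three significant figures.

1.00 × 10^7 cells/mL

Step 1: 6-fold → factor 6
Step 2: 260 μL + 2350 μL = 2610 μL total → factor 2610/260 = 10.038
Step 3: 0.38 mL brought to 46.4 mL → factor 46.4/0.38 = 122.11
Step 4: 1.45 mL brought to 44.7 mL → factor 44.7/1.45 = 30.828
Overall dilution factor = 6 × 10.038 × 122.11 × 30.828 = 2.2672 × 10^5
Stock = 44.1 cells/mL × 2.2672 × 10^5 = 1.00 × 10^7 cells/mL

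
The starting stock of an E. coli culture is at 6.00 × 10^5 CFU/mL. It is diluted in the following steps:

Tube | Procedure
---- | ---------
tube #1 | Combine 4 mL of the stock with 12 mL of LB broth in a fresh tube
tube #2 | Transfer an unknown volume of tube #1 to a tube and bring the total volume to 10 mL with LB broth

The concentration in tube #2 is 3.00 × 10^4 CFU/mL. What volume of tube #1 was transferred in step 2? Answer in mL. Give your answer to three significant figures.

Step 1: 4 mL + 12 mL = 16 mL total → factor 16/4 = 4
Step 2: v brought to 10 mL → factor = 10 mL/v
Product of known-step factors = 4
Overall factor = 6.00 × 10^5 CFU/mL / (3.00 × 10^4 CFU/mL) = 20
Step-2 factor = 20 / 4 = 5
v = 10 mL / 5 = 2.00 mL

2.00 mL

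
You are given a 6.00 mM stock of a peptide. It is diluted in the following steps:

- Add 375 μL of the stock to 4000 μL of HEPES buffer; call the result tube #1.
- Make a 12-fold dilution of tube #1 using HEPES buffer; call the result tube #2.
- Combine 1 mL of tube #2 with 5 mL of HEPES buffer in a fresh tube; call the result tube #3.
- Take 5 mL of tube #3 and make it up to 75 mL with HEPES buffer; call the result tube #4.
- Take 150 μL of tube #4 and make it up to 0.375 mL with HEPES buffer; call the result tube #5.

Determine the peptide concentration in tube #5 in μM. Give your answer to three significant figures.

Step 1: 375 μL + 4000 μL = 4375 μL total → factor 4375/375 = 11.667
Step 2: 12-fold → factor 12
Step 3: 1 mL + 5 mL = 6 mL total → factor 6/1 = 6
Step 4: 5 mL brought to 75 mL → factor 75/5 = 15
Step 5: 150 μL brought to 0.375 mL → factor 375/150 = 2.5
Overall dilution factor = 11.667 × 12 × 6 × 15 × 2.5 = 31500
Final = 6.00 mM / 31500 = 0.0001905 mM = 0.190 μM

0.190 μM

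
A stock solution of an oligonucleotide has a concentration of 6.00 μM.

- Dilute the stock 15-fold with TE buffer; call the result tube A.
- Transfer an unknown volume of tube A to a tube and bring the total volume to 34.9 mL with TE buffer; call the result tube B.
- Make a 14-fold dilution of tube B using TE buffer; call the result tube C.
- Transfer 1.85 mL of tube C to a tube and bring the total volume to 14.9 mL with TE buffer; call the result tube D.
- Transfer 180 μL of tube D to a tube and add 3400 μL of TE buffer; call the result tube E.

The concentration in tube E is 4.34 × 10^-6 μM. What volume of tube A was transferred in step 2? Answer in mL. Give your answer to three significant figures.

Step 1: 15-fold → factor 15
Step 2: v brought to 34.9 mL → factor = 34.9 mL/v
Step 3: 14-fold → factor 14
Step 4: 1.85 mL brought to 14.9 mL → factor 14.9/1.85 = 8.0541
Step 5: 180 μL + 3400 μL = 3580 μL total → factor 3580/180 = 19.889
Product of known-step factors = 33639
Overall factor = 6.00 μM / (4.34 × 10^-6 μM) = 1.3825 × 10^6
Step-2 factor = 1.3825 × 10^6 / 33639 = 41.098
v = 34.9 mL / 41.098 = 0.849 mL

0.849 mL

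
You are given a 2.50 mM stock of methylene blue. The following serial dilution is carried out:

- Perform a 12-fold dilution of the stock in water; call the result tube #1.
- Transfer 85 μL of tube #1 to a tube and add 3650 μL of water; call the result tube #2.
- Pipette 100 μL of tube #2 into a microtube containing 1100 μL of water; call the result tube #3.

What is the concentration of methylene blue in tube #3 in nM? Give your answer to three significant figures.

395 nM

Step 1: 12-fold → factor 12
Step 2: 85 μL + 3650 μL = 3735 μL total → factor 3735/85 = 43.941
Step 3: 100 μL + 1100 μL = 1200 μL total → factor 1200/100 = 12
Overall dilution factor = 12 × 43.941 × 12 = 6327.5
Final = 2.50 mM / 6327.5 = 0.0003951 mM = 395 nM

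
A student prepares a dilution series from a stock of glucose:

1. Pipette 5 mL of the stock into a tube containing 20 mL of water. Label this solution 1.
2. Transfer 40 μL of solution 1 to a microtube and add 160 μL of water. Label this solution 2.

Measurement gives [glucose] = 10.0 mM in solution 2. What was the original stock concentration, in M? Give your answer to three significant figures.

0.250 M

Step 1: 5 mL + 20 mL = 25 mL total → factor 25/5 = 5
Step 2: 40 μL + 160 μL = 200 μL total → factor 200/40 = 5
Overall dilution factor = 5 × 5 = 25
Stock = 10.0 mM × 25 = 250.0 mM = 0.250 M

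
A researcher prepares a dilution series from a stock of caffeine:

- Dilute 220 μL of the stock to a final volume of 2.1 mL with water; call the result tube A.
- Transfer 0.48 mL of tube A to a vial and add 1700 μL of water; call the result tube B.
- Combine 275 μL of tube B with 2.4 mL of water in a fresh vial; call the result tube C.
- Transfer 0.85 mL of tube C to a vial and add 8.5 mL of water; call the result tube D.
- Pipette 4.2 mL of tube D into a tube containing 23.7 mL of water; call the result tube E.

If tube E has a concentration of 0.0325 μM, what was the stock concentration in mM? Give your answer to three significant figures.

1.00 mM

Step 1: 220 μL brought to 2.1 mL → factor 2100/220 = 9.5455
Step 2: 0.48 mL + 1700 μL = 2.18 mL total → factor 2.18/0.48 = 4.5417
Step 3: 275 μL + 2.4 mL = 2675 μL total → factor 2675/275 = 9.7273
Step 4: 0.85 mL + 8.5 mL = 9.35 mL total → factor 9.35/0.85 = 11
Step 5: 4.2 mL + 23.7 mL = 27.9 mL total → factor 27.9/4.2 = 6.6429
Overall dilution factor = 9.5455 × 4.5417 × 9.7273 × 11 × 6.6429 = 30814
Stock = 0.0325 μM × 30814 = 1001 μM = 1.00 mM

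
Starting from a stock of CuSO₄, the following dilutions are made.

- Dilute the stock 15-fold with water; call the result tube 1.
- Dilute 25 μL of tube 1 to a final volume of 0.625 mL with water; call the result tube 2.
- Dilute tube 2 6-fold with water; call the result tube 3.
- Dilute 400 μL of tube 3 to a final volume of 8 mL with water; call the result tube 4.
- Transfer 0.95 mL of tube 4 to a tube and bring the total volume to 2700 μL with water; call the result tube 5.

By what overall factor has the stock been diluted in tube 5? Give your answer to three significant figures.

1.28 × 10^5

Step 1: 15-fold → factor 15
Step 2: 25 μL brought to 0.625 mL → factor 625/25 = 25
Step 3: 6-fold → factor 6
Step 4: 400 μL brought to 8 mL → factor 8000/400 = 20
Step 5: 0.95 mL brought to 2700 μL → factor 2.7/0.95 = 2.8421
Overall dilution factor = 15 × 25 × 6 × 20 × 2.8421 = 1.2789 × 10^5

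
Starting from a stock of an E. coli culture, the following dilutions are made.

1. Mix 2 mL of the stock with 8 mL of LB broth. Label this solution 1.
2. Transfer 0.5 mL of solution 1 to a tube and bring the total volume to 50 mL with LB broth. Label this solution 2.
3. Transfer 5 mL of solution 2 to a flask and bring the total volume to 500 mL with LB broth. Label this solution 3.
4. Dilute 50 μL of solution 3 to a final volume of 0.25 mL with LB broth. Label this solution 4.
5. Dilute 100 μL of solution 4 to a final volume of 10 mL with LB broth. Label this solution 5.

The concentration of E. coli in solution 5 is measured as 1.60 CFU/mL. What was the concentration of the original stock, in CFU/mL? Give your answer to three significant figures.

4.00 × 10^7 CFU/mL

Step 1: 2 mL + 8 mL = 10 mL total → factor 10/2 = 5
Step 2: 0.5 mL brought to 50 mL → factor 50/0.5 = 100
Step 3: 5 mL brought to 500 mL → factor 500/5 = 100
Step 4: 50 μL brought to 0.25 mL → factor 250/50 = 5
Step 5: 100 μL brought to 10 mL → factor 10000/100 = 100
Overall dilution factor = 5 × 100 × 100 × 5 × 100 = 2.5 × 10^7
Stock = 1.60 CFU/mL × 2.5 × 10^7 = 4.00 × 10^7 CFU/mL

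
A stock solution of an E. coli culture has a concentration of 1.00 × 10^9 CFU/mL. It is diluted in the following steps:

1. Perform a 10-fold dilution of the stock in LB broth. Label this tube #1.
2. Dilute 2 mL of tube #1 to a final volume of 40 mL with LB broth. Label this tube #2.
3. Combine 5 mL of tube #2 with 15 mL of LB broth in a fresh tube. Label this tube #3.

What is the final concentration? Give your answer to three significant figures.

Step 1: 10-fold → factor 10
Step 2: 2 mL brought to 40 mL → factor 40/2 = 20
Step 3: 5 mL + 15 mL = 20 mL total → factor 20/5 = 4
Overall dilution factor = 10 × 20 × 4 = 800
Final = 1.00 × 10^9 CFU/mL / 800 = 1.25 × 10^6 CFU/mL

1.25 × 10^6 CFU/mL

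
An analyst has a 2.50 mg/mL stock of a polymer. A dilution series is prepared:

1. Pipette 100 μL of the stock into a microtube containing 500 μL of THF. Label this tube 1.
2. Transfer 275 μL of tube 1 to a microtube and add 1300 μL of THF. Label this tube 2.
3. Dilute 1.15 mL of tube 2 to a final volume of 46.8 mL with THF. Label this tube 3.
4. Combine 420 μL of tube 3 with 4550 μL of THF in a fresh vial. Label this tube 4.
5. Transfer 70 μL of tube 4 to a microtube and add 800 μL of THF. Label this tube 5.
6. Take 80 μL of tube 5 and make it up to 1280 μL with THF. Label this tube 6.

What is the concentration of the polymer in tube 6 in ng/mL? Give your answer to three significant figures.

0.760 ng/mL

Step 1: 100 μL + 500 μL = 600 μL total → factor 600/100 = 6
Step 2: 275 μL + 1300 μL = 1575 μL total → factor 1575/275 = 5.7273
Step 3: 1.15 mL brought to 46.8 mL → factor 46.8/1.15 = 40.696
Step 4: 420 μL + 4550 μL = 4970 μL total → factor 4970/420 = 11.833
Step 5: 70 μL + 800 μL = 870 μL total → factor 870/70 = 12.429
Step 6: 80 μL brought to 1280 μL → factor 1280/80 = 16
Overall dilution factor = 6 × 5.7273 × 40.696 × 11.833 × 12.429 × 16 = 3.2908 × 10^6
Final = 2.50 mg/mL / 3.2908 × 10^6 = 7.597 × 10^-7 mg/mL = 0.760 ng/mL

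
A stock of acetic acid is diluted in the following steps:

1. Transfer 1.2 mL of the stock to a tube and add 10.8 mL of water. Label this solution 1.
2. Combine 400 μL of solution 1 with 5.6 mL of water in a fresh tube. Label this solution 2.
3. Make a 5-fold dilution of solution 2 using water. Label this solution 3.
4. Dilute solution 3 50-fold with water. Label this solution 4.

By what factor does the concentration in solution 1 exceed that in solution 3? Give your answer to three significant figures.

75.0

Step 1: 1.2 mL + 10.8 mL = 12 mL total → factor 12/1.2 = 10
Step 2: 400 μL + 5.6 mL = 6000 μL total → factor 6000/400 = 15
Step 3: 5-fold → factor 5
Dilution factor to solution 1 = 10; to solution 3 = 750
[solution 1]/[solution 3] = (factor to solution 3)/(factor to solution 1) = 750/10 = 75.0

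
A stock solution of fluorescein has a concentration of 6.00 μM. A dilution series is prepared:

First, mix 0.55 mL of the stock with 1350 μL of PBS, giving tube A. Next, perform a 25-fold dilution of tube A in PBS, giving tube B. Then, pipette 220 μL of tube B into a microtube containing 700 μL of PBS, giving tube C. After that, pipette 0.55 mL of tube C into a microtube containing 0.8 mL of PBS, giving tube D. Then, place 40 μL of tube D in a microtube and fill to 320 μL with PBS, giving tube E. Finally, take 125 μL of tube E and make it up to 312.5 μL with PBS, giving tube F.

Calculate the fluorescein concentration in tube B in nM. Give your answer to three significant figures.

Step 1: 0.55 mL + 1350 μL = 1.9 mL total → factor 1.9/0.55 = 3.4545
Step 2: 25-fold → factor 25
Dilution factor through tube B = 3.4545 × 25 = 86.364
[tube B] = 6.00 μM / 86.364 = 0.06947 μM = 69.5 nM

69.5 nM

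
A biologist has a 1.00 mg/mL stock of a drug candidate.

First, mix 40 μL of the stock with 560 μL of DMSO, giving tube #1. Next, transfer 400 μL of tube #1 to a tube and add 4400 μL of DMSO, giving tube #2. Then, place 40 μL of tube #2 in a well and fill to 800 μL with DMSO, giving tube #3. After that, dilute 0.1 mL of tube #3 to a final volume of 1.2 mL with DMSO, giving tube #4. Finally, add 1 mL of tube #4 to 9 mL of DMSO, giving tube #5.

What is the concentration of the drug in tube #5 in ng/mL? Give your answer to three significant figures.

2.31 ng/mL

Step 1: 40 μL + 560 μL = 600 μL total → factor 600/40 = 15
Step 2: 400 μL + 4400 μL = 4800 μL total → factor 4800/400 = 12
Step 3: 40 μL brought to 800 μL → factor 800/40 = 20
Step 4: 0.1 mL brought to 1.2 mL → factor 1.2/0.1 = 12
Step 5: 1 mL + 9 mL = 10 mL total → factor 10/1 = 10
Overall dilution factor = 15 × 12 × 20 × 12 × 10 = 4.32 × 10^5
Final = 1.00 mg/mL / 4.32 × 10^5 = 2.315 × 10^-6 mg/mL = 2.31 ng/mL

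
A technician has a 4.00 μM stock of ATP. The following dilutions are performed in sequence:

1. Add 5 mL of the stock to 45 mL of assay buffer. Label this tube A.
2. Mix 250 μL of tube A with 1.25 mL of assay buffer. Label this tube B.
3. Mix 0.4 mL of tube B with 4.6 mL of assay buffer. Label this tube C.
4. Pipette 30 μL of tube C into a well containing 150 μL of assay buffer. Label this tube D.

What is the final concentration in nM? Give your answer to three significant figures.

0.889 nM

Step 1: 5 mL + 45 mL = 50 mL total → factor 50/5 = 10
Step 2: 250 μL + 1.25 mL = 1500 μL total → factor 1500/250 = 6
Step 3: 0.4 mL + 4.6 mL = 5 mL total → factor 5/0.4 = 12.5
Step 4: 30 μL + 150 μL = 180 μL total → factor 180/30 = 6
Overall dilution factor = 10 × 6 × 12.5 × 6 = 4500
Final = 4.00 μM / 4500 = 0.0008889 μM = 0.889 nM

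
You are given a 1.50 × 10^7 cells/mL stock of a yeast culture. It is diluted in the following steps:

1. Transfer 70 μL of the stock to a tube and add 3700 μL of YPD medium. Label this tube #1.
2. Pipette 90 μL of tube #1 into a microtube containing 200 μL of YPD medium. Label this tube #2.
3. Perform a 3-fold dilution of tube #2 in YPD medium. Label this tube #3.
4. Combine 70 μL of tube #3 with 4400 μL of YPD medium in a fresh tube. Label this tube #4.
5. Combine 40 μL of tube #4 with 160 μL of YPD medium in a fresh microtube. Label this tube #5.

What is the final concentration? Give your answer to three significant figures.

Step 1: 70 μL + 3700 μL = 3770 μL total → factor 3770/70 = 53.857
Step 2: 90 μL + 200 μL = 290 μL total → factor 290/90 = 3.2222
Step 3: 3-fold → factor 3
Step 4: 70 μL + 4400 μL = 4470 μL total → factor 4470/70 = 63.857
Step 5: 40 μL + 160 μL = 200 μL total → factor 200/40 = 5
Overall dilution factor = 53.857 × 3.2222 × 3 × 63.857 × 5 = 1.6623 × 10^5
Final = 1.50 × 10^7 cells/mL / 1.6623 × 10^5 = 90.2 cells/mL

90.2 cells/mL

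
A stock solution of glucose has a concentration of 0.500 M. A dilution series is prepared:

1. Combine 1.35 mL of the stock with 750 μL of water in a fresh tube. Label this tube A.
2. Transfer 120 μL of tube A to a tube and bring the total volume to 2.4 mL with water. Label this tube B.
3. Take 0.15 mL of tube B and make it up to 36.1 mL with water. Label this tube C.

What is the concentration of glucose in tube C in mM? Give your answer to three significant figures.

0.0668 mM

Step 1: 1.35 mL + 750 μL = 2.1 mL total → factor 2.1/1.35 = 1.5556
Step 2: 120 μL brought to 2.4 mL → factor 2400/120 = 20
Step 3: 0.15 mL brought to 36.1 mL → factor 36.1/0.15 = 240.67
Overall dilution factor = 1.5556 × 20 × 240.67 = 7487.4
Final = 0.500 M / 7487.4 = 6.678 × 10^-5 M = 0.0668 mM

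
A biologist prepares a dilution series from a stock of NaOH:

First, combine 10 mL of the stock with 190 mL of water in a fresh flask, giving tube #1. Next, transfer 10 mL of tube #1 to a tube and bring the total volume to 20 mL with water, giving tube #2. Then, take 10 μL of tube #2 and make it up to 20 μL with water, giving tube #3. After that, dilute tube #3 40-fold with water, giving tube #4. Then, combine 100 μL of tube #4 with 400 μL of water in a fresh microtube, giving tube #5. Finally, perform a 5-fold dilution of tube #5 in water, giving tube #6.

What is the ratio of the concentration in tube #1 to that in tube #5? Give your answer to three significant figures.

800

Step 1: 10 mL + 190 mL = 200 mL total → factor 200/10 = 20
Step 2: 10 mL brought to 20 mL → factor 20/10 = 2
Step 3: 10 μL brought to 20 μL → factor 20/10 = 2
Step 4: 40-fold → factor 40
Step 5: 100 μL + 400 μL = 500 μL total → factor 500/100 = 5
Dilution factor to tube #1 = 20; to tube #5 = 16000
[tube #1]/[tube #5] = (factor to tube #5)/(factor to tube #1) = 16000/20 = 800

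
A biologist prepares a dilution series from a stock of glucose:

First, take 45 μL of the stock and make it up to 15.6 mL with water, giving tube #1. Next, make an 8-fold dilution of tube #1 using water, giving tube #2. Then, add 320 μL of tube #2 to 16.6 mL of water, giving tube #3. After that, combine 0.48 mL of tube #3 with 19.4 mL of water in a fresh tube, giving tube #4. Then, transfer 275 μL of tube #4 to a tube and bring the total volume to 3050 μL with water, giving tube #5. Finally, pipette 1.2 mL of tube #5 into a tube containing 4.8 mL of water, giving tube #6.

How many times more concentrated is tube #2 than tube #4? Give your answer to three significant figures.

Step 1: 45 μL brought to 15.6 mL → factor 15600/45 = 346.67
Step 2: 8-fold → factor 8
Step 3: 320 μL + 16.6 mL = 16920 μL total → factor 16920/320 = 52.875
Step 4: 0.48 mL + 19.4 mL = 19.88 mL total → factor 19.88/0.48 = 41.417
Dilution factor to tube #2 = 2773.3; to tube #4 = 6.0733 × 10^6
[tube #2]/[tube #4] = (factor to tube #4)/(factor to tube #2) = 6.0733 × 10^6/2773.3 = 2.19 × 10^3

2.19 × 10^3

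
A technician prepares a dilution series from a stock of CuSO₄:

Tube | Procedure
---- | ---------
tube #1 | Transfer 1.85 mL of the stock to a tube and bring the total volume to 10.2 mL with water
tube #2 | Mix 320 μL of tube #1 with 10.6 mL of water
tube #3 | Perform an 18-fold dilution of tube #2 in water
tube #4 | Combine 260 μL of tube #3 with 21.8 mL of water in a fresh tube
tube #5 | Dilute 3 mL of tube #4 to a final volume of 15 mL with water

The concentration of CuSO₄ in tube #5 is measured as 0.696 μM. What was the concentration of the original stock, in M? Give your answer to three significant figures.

Step 1: 1.85 mL brought to 10.2 mL → factor 10.2/1.85 = 5.5135
Step 2: 320 μL + 10.6 mL = 10920 μL total → factor 10920/320 = 34.125
Step 3: 18-fold → factor 18
Step 4: 260 μL + 21.8 mL = 22060 μL total → factor 22060/260 = 84.846
Step 5: 3 mL brought to 15 mL → factor 15/3 = 5
Overall dilution factor = 5.5135 × 34.125 × 18 × 84.846 × 5 = 1.4367 × 10^6
Stock = 0.696 μM × 1.4367 × 10^6 = 1.000 × 10^6 μM = 1.00 M

1.00 M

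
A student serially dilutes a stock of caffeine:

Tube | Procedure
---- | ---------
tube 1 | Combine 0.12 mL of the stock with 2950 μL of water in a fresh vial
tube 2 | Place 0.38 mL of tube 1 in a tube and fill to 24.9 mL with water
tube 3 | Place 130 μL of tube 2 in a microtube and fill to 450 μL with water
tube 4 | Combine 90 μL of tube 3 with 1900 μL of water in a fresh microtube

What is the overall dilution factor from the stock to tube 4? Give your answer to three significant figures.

Step 1: 0.12 mL + 2950 μL = 3.07 mL total → factor 3.07/0.12 = 25.583
Step 2: 0.38 mL brought to 24.9 mL → factor 24.9/0.38 = 65.526
Step 3: 130 μL brought to 450 μL → factor 450/130 = 3.4615
Step 4: 90 μL + 1900 μL = 1990 μL total → factor 1990/90 = 22.111
Overall dilution factor = 25.583 × 65.526 × 3.4615 × 22.111 = 1.2831 × 10^5

1.28 × 10^5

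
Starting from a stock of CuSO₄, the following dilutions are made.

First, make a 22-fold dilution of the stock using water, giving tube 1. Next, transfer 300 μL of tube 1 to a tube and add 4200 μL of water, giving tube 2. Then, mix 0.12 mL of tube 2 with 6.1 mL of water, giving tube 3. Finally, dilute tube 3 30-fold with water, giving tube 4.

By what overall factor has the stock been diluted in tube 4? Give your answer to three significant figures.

Step 1: 22-fold → factor 22
Step 2: 300 μL + 4200 μL = 4500 μL total → factor 4500/300 = 15
Step 3: 0.12 mL + 6.1 mL = 6.22 mL total → factor 6.22/0.12 = 51.833
Step 4: 30-fold → factor 30
Overall dilution factor = 22 × 15 × 51.833 × 30 = 5.1315 × 10^5

5.13 × 10^5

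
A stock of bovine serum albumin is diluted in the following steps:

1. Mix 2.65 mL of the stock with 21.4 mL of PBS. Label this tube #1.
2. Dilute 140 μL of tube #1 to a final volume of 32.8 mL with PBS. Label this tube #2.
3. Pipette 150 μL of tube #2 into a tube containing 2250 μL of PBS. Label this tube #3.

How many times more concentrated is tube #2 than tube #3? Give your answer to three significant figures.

Step 1: 2.65 mL + 21.4 mL = 24.05 mL total → factor 24.05/2.65 = 9.0755
Step 2: 140 μL brought to 32.8 mL → factor 32800/140 = 234.29
Step 3: 150 μL + 2250 μL = 2400 μL total → factor 2400/150 = 16
Dilution factor to tube #2 = 2126.3; to tube #3 = 34020
[tube #2]/[tube #3] = (factor to tube #3)/(factor to tube #2) = 34020/2126.3 = 16.0

16.0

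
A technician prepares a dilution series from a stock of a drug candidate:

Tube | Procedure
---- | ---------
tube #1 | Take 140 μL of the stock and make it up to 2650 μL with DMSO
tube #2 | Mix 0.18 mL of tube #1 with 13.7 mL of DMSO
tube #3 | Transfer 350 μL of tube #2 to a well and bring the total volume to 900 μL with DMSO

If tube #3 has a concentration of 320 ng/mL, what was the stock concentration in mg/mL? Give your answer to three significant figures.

Step 1: 140 μL brought to 2650 μL → factor 2650/140 = 18.929
Step 2: 0.18 mL + 13.7 mL = 13.88 mL total → factor 13.88/0.18 = 77.111
Step 3: 350 μL brought to 900 μL → factor 900/350 = 2.5714
Overall dilution factor = 18.929 × 77.111 × 2.5714 = 3753.3
Stock = 320 ng/mL × 3753.3 = 1.201 × 10^6 ng/mL = 1.20 mg/mL

1.20 mg/mL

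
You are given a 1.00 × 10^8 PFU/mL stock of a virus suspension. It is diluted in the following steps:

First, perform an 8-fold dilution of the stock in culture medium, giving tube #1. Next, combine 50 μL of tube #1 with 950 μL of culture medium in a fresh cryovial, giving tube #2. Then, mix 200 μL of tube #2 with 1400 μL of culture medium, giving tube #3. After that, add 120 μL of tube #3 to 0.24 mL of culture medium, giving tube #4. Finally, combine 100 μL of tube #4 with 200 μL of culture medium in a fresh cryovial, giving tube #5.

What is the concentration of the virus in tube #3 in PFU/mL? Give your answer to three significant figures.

Step 1: 8-fold → factor 8
Step 2: 50 μL + 950 μL = 1000 μL total → factor 1000/50 = 20
Step 3: 200 μL + 1400 μL = 1600 μL total → factor 1600/200 = 8
Dilution factor through tube #3 = 8 × 20 × 8 = 1280
[tube #3] = 1.00 × 10^8 PFU/mL / 1280 = 7.81 × 10^4 PFU/mL

7.81 × 10^4 PFU/mL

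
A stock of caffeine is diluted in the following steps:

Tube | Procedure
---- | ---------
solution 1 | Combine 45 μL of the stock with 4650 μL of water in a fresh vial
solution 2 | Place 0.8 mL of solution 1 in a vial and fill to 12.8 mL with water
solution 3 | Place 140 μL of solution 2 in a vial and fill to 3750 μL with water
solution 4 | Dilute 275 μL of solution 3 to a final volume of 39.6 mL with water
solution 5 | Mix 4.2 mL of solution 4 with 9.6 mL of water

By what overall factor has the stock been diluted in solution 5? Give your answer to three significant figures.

2.12 × 10^7

Step 1: 45 μL + 4650 μL = 4695 μL total → factor 4695/45 = 104.33
Step 2: 0.8 mL brought to 12.8 mL → factor 12.8/0.8 = 16
Step 3: 140 μL brought to 3750 μL → factor 3750/140 = 26.786
Step 4: 275 μL brought to 39.6 mL → factor 39600/275 = 144
Step 5: 4.2 mL + 9.6 mL = 13.8 mL total → factor 13.8/4.2 = 3.2857
Overall dilution factor = 104.33 × 16 × 26.786 × 144 × 3.2857 = 2.1156 × 10^7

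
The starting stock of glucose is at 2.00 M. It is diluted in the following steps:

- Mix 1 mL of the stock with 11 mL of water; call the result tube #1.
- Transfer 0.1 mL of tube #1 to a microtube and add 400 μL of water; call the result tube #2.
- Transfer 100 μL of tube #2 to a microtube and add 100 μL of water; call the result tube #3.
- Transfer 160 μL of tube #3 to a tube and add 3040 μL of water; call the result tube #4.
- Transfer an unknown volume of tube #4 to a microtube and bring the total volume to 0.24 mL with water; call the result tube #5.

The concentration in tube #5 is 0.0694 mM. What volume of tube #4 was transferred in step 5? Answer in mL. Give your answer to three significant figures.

Step 1: 1 mL + 11 mL = 12 mL total → factor 12/1 = 12
Step 2: 0.1 mL + 400 μL = 0.5 mL total → factor 0.5/0.1 = 5
Step 3: 100 μL + 100 μL = 200 μL total → factor 200/100 = 2
Step 4: 160 μL + 3040 μL = 3200 μL total → factor 3200/160 = 20
Step 5: v brought to 0.24 mL → factor = 0.24 mL/v
Product of known-step factors = 2400
Overall factor = 2.00 M / (0.0694 mM) = 28818
Step-5 factor = 28818 / 2400 = 12.008
v = 0.24 mL / 12.008 = 0.0200 mL

0.0200 mL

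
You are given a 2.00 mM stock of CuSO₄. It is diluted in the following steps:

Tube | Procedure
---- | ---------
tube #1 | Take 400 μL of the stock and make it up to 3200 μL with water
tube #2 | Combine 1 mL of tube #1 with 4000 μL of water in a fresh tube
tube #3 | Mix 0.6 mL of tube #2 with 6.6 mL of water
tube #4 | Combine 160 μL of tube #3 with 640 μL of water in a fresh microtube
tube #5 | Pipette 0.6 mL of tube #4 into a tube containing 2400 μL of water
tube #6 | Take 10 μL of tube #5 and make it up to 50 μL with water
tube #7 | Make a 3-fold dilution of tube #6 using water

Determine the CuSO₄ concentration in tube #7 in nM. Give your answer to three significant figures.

11.1 nM

Step 1: 400 μL brought to 3200 μL → factor 3200/400 = 8
Step 2: 1 mL + 4000 μL = 5 mL total → factor 5/1 = 5
Step 3: 0.6 mL + 6.6 mL = 7.2 mL total → factor 7.2/0.6 = 12
Step 4: 160 μL + 640 μL = 800 μL total → factor 800/160 = 5
Step 5: 0.6 mL + 2400 μL = 3 mL total → factor 3/0.6 = 5
Step 6: 10 μL brought to 50 μL → factor 50/10 = 5
Step 7: 3-fold → factor 3
Overall dilution factor = 8 × 5 × 12 × 5 × 5 × 5 × 3 = 1.8 × 10^5
Final = 2.00 mM / 1.8 × 10^5 = 1.111 × 10^-5 mM = 11.1 nM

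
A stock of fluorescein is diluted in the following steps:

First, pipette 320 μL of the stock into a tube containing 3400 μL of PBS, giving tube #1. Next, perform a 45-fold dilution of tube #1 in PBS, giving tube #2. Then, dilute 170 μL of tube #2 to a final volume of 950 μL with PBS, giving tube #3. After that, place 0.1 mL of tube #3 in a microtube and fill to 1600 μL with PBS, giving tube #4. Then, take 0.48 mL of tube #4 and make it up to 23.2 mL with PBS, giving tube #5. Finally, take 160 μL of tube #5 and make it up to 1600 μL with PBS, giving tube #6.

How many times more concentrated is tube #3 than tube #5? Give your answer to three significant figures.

Step 1: 320 μL + 3400 μL = 3720 μL total → factor 3720/320 = 11.625
Step 2: 45-fold → factor 45
Step 3: 170 μL brought to 950 μL → factor 950/170 = 5.5882
Step 4: 0.1 mL brought to 1600 μL → factor 1.6/0.1 = 16
Step 5: 0.48 mL brought to 23.2 mL → factor 23.2/0.48 = 48.333
Dilution factor to tube #3 = 2923.3; to tube #5 = 2.2607 × 10^6
[tube #3]/[tube #5] = (factor to tube #5)/(factor to tube #3) = 2.2607 × 10^6/2923.3 = 773

773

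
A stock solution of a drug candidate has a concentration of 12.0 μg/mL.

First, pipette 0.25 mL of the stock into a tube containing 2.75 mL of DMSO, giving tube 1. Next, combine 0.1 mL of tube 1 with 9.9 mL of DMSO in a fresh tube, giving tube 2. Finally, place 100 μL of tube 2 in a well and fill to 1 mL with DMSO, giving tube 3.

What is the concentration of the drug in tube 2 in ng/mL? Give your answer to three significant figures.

Step 1: 0.25 mL + 2.75 mL = 3 mL total → factor 3/0.25 = 12
Step 2: 0.1 mL + 9.9 mL = 10 mL total → factor 10/0.1 = 100
Dilution factor through tube 2 = 12 × 100 = 1200
[tube 2] = 12.0 μg/mL / 1200 = 0.01000 μg/mL = 10.0 ng/mL

10.0 ng/mL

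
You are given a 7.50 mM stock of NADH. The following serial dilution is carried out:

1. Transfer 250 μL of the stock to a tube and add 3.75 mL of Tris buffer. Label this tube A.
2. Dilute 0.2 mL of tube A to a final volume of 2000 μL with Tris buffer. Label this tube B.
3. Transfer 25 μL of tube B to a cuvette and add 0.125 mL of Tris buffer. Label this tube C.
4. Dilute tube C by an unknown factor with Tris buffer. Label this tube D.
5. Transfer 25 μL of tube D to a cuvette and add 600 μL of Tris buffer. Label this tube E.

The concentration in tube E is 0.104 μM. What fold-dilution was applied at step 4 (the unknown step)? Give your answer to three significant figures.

3.00-fold

Step 1: 250 μL + 3.75 mL = 4000 μL total → factor 4000/250 = 16
Step 2: 0.2 mL brought to 2000 μL → factor 2/0.2 = 10
Step 3: 25 μL + 0.125 mL = 150 μL total → factor 150/25 = 6
Step 4: unknown factor x
Step 5: 25 μL + 600 μL = 625 μL total → factor 625/25 = 25
Product of known-step factors = 24000
Overall factor = 7.50 mM / (0.104 μM) = 72115
x = 72115 / 24000 = 3.00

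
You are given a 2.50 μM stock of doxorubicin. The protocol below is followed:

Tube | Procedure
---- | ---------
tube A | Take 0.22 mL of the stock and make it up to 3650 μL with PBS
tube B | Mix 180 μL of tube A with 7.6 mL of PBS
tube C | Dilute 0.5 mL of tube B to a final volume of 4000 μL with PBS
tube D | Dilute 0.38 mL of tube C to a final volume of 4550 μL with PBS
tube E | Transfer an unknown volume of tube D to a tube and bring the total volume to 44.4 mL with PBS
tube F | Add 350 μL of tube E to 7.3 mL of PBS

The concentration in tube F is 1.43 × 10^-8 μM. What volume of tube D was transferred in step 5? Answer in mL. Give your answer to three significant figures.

0.381 mL

Step 1: 0.22 mL brought to 3650 μL → factor 3.65/0.22 = 16.591
Step 2: 180 μL + 7.6 mL = 7780 μL total → factor 7780/180 = 43.222
Step 3: 0.5 mL brought to 4000 μL → factor 4/0.5 = 8
Step 4: 0.38 mL brought to 4550 μL → factor 4.55/0.38 = 11.974
Step 5: v brought to 44.4 mL → factor = 44.4 mL/v
Step 6: 350 μL + 7.3 mL = 7650 μL total → factor 7650/350 = 21.857
Product of known-step factors = 1.5014 × 10^6
Overall factor = 2.50 μM / (1.43 × 10^-8 μM) = 1.7483 × 10^8
Step-5 factor = 1.7483 × 10^8 / 1.5014 × 10^6 = 116.44
v = 44.4 mL / 116.44 = 0.381 mL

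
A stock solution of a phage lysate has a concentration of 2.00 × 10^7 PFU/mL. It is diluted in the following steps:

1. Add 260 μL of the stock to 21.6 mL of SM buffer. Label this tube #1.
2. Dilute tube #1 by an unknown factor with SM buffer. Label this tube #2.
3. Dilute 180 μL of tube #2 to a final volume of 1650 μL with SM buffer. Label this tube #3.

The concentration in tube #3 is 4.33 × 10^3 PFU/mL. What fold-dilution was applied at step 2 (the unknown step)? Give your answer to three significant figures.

5.99-fold

Step 1: 260 μL + 21.6 mL = 21860 μL total → factor 21860/260 = 84.077
Step 2: unknown factor x
Step 3: 180 μL brought to 1650 μL → factor 1650/180 = 9.1667
Product of known-step factors = 770.71
Overall factor = 2.00 × 10^7 PFU/mL / (4.33 × 10^3 PFU/mL) = 4618.9
x = 4618.9 / 770.71 = 5.99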